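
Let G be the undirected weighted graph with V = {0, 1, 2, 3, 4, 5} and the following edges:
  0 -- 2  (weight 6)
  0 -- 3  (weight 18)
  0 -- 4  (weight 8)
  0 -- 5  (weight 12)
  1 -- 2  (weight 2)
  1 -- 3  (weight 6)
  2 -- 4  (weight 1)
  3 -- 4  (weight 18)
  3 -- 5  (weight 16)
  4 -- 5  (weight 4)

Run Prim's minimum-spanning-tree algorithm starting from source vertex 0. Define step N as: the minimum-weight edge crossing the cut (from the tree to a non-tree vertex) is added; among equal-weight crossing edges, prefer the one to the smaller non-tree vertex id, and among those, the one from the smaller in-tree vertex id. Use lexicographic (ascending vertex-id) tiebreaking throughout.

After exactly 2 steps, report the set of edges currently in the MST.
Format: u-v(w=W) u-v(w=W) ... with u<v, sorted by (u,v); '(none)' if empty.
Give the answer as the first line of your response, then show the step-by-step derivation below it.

0-2(w=6) 2-4(w=1)

step 1: add edge 0-2 (w=6); MST = {0-2(w=6)}
step 2: add edge 2-4 (w=1); MST = {0-2(w=6) 2-4(w=1)}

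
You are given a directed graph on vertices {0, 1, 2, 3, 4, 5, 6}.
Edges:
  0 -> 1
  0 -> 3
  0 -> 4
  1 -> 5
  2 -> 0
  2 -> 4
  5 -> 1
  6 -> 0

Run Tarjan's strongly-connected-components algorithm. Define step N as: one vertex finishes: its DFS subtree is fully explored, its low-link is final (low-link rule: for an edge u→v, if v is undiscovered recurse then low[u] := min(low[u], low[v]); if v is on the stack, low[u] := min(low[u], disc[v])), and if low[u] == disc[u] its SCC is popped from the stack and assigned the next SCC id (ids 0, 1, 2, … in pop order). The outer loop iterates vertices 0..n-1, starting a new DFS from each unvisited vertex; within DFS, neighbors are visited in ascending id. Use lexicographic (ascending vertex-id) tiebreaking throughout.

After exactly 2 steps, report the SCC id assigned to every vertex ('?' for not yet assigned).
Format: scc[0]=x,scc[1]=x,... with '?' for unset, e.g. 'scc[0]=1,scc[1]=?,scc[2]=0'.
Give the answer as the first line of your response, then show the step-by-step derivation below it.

scc[0]=?,scc[1]=0,scc[2]=?,scc[3]=?,scc[4]=?,scc[5]=0,scc[6]=?

step 1: low=(low[0]=0,low[1]=1,low[2]=?,low[3]=?,low[4]=?,low[5]=1,low[6]=?); scc=(scc[0]=?,scc[1]=?,scc[2]=?,scc[3]=?,scc[4]=?,scc[5]=?,scc[6]=?)
step 2: low=(low[0]=0,low[1]=1,low[2]=?,low[3]=?,low[4]=?,low[5]=1,low[6]=?); scc=(scc[0]=?,scc[1]=0,scc[2]=?,scc[3]=?,scc[4]=?,scc[5]=0,scc[6]=?)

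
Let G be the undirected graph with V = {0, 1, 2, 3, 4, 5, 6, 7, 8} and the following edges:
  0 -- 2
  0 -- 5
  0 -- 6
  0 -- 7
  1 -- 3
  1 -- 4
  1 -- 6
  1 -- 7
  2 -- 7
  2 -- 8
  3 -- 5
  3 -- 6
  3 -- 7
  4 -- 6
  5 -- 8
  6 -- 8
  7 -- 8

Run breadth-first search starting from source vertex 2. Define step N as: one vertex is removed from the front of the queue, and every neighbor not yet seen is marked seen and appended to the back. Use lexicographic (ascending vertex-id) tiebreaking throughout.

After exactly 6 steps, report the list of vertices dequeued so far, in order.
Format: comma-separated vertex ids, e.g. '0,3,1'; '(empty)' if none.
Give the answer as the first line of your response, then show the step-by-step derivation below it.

2,0,7,8,5,6

step 1: dequeue 2; queue=[0,7,8]; order=2
step 2: dequeue 0; queue=[7,8,5,6]; order=2,0
step 3: dequeue 7; queue=[8,5,6,1,3]; order=2,0,7
step 4: dequeue 8; queue=[5,6,1,3]; order=2,0,7,8
step 5: dequeue 5; queue=[6,1,3]; order=2,0,7,8,5
step 6: dequeue 6; queue=[1,3,4]; order=2,0,7,8,5,6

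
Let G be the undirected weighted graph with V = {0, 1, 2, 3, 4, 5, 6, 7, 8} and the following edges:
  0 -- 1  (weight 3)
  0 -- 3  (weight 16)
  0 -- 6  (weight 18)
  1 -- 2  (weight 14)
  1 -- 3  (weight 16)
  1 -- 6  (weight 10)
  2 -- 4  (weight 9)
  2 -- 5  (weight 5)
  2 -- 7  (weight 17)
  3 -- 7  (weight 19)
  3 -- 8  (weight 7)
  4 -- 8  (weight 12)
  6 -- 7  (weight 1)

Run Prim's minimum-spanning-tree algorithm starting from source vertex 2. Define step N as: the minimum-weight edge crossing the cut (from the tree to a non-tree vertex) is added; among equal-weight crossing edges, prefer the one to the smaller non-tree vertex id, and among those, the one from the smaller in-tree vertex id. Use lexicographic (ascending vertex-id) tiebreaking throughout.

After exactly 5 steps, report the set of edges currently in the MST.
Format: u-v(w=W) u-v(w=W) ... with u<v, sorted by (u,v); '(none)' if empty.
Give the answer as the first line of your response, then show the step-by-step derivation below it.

1-2(w=14) 2-4(w=9) 2-5(w=5) 3-8(w=7) 4-8(w=12)

step 1: add edge 2-5 (w=5); MST = {2-5(w=5)}
step 2: add edge 2-4 (w=9); MST = {2-4(w=9) 2-5(w=5)}
step 3: add edge 4-8 (w=12); MST = {2-4(w=9) 2-5(w=5) 4-8(w=12)}
step 4: add edge 3-8 (w=7); MST = {2-4(w=9) 2-5(w=5) 3-8(w=7) 4-8(w=12)}
step 5: add edge 1-2 (w=14); MST = {1-2(w=14) 2-4(w=9) 2-5(w=5) 3-8(w=7) 4-8(w=12)}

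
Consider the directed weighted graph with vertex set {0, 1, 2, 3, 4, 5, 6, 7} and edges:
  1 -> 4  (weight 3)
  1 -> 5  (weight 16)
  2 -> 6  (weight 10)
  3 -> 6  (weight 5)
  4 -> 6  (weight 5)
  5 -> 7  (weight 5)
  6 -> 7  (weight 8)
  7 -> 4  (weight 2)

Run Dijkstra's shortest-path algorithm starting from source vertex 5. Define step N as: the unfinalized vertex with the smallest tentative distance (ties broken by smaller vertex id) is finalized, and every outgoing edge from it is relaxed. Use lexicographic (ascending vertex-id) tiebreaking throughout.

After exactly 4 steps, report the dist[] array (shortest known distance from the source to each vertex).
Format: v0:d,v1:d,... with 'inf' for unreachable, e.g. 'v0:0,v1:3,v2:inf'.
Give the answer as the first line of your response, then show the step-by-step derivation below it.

v0:inf,v1:inf,v2:inf,v3:inf,v4:7,v5:0,v6:12,v7:5

step 1: dist = v0:inf,v1:inf,v2:inf,v3:inf,v4:inf,v5:0,v6:inf,v7:5
step 2: dist = v0:inf,v1:inf,v2:inf,v3:inf,v4:7,v5:0,v6:inf,v7:5
step 3: dist = v0:inf,v1:inf,v2:inf,v3:inf,v4:7,v5:0,v6:12,v7:5
step 4: dist = v0:inf,v1:inf,v2:inf,v3:inf,v4:7,v5:0,v6:12,v7:5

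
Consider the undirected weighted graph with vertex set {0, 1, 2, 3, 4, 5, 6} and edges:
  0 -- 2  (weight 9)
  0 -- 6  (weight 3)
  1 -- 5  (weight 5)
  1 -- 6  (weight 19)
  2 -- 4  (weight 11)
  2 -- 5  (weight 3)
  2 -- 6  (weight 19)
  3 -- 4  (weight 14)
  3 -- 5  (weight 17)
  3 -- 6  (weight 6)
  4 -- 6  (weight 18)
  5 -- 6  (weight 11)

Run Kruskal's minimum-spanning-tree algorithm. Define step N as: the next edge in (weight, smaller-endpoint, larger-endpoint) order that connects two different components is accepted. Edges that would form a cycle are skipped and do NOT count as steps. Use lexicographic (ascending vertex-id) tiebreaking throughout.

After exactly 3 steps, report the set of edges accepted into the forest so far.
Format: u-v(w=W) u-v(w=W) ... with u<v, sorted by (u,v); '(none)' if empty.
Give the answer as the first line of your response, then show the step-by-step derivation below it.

0-6(w=3) 1-5(w=5) 2-5(w=3)

step 1: add edge 0-6 (w=3); MST = {0-6(w=3)}
step 2: add edge 2-5 (w=3); MST = {0-6(w=3) 2-5(w=3)}
step 3: add edge 1-5 (w=5); MST = {0-6(w=3) 1-5(w=5) 2-5(w=3)}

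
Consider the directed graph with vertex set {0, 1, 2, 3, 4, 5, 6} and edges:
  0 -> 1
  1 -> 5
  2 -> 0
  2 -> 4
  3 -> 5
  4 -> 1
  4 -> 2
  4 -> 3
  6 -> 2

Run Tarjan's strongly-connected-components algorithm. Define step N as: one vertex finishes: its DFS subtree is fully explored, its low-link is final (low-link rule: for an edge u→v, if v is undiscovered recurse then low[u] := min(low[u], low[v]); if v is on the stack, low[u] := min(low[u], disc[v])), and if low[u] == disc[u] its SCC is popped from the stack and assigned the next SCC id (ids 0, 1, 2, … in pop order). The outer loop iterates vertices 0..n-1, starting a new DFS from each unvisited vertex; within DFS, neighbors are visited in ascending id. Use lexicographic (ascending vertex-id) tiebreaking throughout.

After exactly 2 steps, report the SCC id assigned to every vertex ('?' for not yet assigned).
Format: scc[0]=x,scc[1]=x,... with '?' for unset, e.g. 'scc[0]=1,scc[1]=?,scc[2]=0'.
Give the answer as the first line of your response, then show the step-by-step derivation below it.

scc[0]=?,scc[1]=1,scc[2]=?,scc[3]=?,scc[4]=?,scc[5]=0,scc[6]=?

step 1: low=(low[0]=0,low[1]=1,low[2]=?,low[3]=?,low[4]=?,low[5]=2,low[6]=?); scc=(scc[0]=?,scc[1]=?,scc[2]=?,scc[3]=?,scc[4]=?,scc[5]=0,scc[6]=?)
step 2: low=(low[0]=0,low[1]=1,low[2]=?,low[3]=?,low[4]=?,low[5]=2,low[6]=?); scc=(scc[0]=?,scc[1]=1,scc[2]=?,scc[3]=?,scc[4]=?,scc[5]=0,scc[6]=?)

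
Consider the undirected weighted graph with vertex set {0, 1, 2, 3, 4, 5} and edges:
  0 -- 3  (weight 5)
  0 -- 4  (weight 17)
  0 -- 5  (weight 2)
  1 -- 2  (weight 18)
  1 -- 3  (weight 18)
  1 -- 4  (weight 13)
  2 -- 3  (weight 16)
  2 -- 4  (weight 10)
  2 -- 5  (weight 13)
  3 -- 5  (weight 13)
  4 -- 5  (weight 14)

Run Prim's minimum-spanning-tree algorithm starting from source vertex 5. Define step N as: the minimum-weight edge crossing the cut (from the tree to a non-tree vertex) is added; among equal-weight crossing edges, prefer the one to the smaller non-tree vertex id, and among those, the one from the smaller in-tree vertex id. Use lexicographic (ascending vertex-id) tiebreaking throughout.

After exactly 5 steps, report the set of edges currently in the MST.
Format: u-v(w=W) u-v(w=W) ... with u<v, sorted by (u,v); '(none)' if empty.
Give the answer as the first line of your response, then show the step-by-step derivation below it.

0-3(w=5) 0-5(w=2) 1-4(w=13) 2-4(w=10) 2-5(w=13)

step 1: add edge 0-5 (w=2); MST = {0-5(w=2)}
step 2: add edge 0-3 (w=5); MST = {0-3(w=5) 0-5(w=2)}
step 3: add edge 2-5 (w=13); MST = {0-3(w=5) 0-5(w=2) 2-5(w=13)}
step 4: add edge 2-4 (w=10); MST = {0-3(w=5) 0-5(w=2) 2-4(w=10) 2-5(w=13)}
step 5: add edge 1-4 (w=13); MST = {0-3(w=5) 0-5(w=2) 1-4(w=13) 2-4(w=10) 2-5(w=13)}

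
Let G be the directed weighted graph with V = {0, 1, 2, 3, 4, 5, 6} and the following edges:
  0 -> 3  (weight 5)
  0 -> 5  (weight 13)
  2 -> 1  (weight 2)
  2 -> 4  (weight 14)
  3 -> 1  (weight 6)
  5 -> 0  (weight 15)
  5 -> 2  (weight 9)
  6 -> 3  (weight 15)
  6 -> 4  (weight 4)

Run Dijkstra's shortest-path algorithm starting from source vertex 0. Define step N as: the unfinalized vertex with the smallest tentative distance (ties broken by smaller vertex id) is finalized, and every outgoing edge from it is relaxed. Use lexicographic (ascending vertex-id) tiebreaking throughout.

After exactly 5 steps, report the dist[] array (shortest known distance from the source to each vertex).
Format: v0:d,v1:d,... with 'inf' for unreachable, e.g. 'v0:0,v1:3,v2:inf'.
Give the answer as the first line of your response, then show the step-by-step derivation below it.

v0:0,v1:11,v2:22,v3:5,v4:36,v5:13,v6:inf

step 1: dist = v0:0,v1:inf,v2:inf,v3:5,v4:inf,v5:13,v6:inf
step 2: dist = v0:0,v1:11,v2:inf,v3:5,v4:inf,v5:13,v6:inf
step 3: dist = v0:0,v1:11,v2:inf,v3:5,v4:inf,v5:13,v6:inf
step 4: dist = v0:0,v1:11,v2:22,v3:5,v4:inf,v5:13,v6:inf
step 5: dist = v0:0,v1:11,v2:22,v3:5,v4:36,v5:13,v6:inf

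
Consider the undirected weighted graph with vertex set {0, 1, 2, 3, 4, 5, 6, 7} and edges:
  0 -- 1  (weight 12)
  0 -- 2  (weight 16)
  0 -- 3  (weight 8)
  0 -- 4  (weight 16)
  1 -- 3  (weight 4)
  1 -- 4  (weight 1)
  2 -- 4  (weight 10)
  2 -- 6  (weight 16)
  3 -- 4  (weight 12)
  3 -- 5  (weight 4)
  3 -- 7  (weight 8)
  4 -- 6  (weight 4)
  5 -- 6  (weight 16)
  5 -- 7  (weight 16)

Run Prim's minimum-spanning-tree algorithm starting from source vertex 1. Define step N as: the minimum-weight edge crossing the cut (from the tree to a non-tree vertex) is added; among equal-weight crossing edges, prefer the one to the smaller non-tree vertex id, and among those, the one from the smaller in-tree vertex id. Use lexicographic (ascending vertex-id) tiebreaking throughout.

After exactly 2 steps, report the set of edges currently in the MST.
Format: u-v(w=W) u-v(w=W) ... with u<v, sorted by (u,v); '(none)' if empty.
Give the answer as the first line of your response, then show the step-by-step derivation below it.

1-3(w=4) 1-4(w=1)

step 1: add edge 1-4 (w=1); MST = {1-4(w=1)}
step 2: add edge 1-3 (w=4); MST = {1-3(w=4) 1-4(w=1)}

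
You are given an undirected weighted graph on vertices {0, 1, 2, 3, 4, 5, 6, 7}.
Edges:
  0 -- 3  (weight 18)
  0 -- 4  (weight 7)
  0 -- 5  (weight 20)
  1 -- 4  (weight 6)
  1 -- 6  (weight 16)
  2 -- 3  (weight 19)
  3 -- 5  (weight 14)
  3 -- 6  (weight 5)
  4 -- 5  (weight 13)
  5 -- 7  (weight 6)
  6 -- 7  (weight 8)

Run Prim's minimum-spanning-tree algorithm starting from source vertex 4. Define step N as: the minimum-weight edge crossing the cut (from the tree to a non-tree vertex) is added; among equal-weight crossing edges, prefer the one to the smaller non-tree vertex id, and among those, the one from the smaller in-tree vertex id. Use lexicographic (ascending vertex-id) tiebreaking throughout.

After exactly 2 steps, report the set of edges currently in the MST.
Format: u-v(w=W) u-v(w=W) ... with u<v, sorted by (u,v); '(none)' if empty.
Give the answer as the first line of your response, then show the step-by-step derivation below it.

0-4(w=7) 1-4(w=6)

step 1: add edge 1-4 (w=6); MST = {1-4(w=6)}
step 2: add edge 0-4 (w=7); MST = {0-4(w=7) 1-4(w=6)}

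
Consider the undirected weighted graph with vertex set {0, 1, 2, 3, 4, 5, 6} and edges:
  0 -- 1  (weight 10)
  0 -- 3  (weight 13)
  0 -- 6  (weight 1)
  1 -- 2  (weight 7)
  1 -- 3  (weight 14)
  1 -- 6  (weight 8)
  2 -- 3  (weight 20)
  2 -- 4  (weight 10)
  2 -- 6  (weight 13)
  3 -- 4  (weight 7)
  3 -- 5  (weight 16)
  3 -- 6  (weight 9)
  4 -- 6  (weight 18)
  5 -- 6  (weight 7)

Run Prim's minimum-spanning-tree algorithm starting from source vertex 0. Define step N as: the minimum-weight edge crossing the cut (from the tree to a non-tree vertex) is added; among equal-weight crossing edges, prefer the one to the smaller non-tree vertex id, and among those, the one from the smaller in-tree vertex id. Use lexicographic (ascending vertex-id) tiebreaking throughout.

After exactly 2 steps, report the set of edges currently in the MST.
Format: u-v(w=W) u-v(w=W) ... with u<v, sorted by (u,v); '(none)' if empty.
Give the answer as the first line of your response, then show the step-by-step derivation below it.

0-6(w=1) 5-6(w=7)

step 1: add edge 0-6 (w=1); MST = {0-6(w=1)}
step 2: add edge 5-6 (w=7); MST = {0-6(w=1) 5-6(w=7)}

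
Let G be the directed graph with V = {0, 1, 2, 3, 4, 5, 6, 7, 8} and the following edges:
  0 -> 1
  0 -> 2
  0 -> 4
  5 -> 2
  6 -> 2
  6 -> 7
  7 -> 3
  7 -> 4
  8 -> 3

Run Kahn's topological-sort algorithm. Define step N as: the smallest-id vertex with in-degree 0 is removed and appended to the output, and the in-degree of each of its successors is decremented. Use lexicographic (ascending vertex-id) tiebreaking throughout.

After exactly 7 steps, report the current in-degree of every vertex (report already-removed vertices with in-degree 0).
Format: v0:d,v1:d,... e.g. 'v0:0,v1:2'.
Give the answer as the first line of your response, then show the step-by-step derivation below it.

v0:0,v1:0,v2:0,v3:1,v4:0,v5:0,v6:0,v7:0,v8:0

step 1: output 0; order=[0]; indeg=(0,0,2,2,1,0,0,1,0)
step 2: output 1; order=[0,1]; indeg=(0,0,2,2,1,0,0,1,0)
step 3: output 5; order=[0,1,5]; indeg=(0,0,1,2,1,0,0,1,0)
step 4: output 6; order=[0,1,5,6]; indeg=(0,0,0,2,1,0,0,0,0)
step 5: output 2; order=[0,1,5,6,2]; indeg=(0,0,0,2,1,0,0,0,0)
step 6: output 7; order=[0,1,5,6,2,7]; indeg=(0,0,0,1,0,0,0,0,0)
step 7: output 4; order=[0,1,5,6,2,7,4]; indeg=(0,0,0,1,0,0,0,0,0)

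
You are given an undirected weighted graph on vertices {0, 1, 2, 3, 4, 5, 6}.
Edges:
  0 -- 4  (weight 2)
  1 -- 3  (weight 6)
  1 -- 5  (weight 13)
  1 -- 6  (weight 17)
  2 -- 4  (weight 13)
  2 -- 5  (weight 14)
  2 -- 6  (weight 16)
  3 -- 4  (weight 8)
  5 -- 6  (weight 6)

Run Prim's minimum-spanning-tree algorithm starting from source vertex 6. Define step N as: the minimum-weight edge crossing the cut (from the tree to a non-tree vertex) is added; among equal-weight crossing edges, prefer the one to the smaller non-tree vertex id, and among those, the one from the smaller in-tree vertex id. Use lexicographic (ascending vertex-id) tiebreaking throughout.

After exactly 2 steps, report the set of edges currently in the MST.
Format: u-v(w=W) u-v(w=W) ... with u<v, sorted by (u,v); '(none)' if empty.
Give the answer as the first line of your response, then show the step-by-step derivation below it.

1-5(w=13) 5-6(w=6)

step 1: add edge 5-6 (w=6); MST = {5-6(w=6)}
step 2: add edge 1-5 (w=13); MST = {1-5(w=13) 5-6(w=6)}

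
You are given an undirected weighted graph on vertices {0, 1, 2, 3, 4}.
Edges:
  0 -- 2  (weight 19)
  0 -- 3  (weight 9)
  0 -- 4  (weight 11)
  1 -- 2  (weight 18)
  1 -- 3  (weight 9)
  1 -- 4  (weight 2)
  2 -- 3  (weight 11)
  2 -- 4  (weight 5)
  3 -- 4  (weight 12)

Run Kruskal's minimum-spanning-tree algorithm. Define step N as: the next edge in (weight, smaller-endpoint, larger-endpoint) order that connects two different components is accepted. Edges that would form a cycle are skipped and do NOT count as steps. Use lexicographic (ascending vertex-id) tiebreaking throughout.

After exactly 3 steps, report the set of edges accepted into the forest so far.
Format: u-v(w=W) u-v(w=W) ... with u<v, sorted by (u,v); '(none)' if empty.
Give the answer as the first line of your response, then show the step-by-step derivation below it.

0-3(w=9) 1-4(w=2) 2-4(w=5)

step 1: add edge 1-4 (w=2); MST = {1-4(w=2)}
step 2: add edge 2-4 (w=5); MST = {1-4(w=2) 2-4(w=5)}
step 3: add edge 0-3 (w=9); MST = {0-3(w=9) 1-4(w=2) 2-4(w=5)}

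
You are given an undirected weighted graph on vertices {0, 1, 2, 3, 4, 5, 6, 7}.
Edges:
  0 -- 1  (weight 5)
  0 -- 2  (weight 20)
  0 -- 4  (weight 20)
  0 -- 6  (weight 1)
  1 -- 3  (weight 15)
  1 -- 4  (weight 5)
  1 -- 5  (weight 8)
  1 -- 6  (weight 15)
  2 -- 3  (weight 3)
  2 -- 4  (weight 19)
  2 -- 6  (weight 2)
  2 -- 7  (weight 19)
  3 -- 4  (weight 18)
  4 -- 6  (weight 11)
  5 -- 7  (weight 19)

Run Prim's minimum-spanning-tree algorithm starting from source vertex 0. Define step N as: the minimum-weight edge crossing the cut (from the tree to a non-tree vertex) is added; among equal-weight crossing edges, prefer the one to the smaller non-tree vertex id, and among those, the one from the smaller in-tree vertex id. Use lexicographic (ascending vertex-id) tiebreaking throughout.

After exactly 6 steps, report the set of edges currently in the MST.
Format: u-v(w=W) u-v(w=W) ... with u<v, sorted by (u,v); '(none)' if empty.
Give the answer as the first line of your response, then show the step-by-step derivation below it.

0-1(w=5) 0-6(w=1) 1-4(w=5) 1-5(w=8) 2-3(w=3) 2-6(w=2)

step 1: add edge 0-6 (w=1); MST = {0-6(w=1)}
step 2: add edge 2-6 (w=2); MST = {0-6(w=1) 2-6(w=2)}
step 3: add edge 2-3 (w=3); MST = {0-6(w=1) 2-3(w=3) 2-6(w=2)}
step 4: add edge 0-1 (w=5); MST = {0-1(w=5) 0-6(w=1) 2-3(w=3) 2-6(w=2)}
step 5: add edge 1-4 (w=5); MST = {0-1(w=5) 0-6(w=1) 1-4(w=5) 2-3(w=3) 2-6(w=2)}
step 6: add edge 1-5 (w=8); MST = {0-1(w=5) 0-6(w=1) 1-4(w=5) 1-5(w=8) 2-3(w=3) 2-6(w=2)}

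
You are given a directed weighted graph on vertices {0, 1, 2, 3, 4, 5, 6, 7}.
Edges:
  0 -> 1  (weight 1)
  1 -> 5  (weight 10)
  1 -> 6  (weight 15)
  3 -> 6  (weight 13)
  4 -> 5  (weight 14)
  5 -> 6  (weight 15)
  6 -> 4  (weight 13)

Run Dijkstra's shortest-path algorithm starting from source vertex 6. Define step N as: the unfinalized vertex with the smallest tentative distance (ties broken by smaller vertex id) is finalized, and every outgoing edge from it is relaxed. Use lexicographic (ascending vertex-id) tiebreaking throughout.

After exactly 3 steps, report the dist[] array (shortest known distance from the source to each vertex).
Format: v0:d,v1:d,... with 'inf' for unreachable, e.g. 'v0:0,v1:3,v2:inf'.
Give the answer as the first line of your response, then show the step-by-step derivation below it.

v0:inf,v1:inf,v2:inf,v3:inf,v4:13,v5:27,v6:0,v7:inf

step 1: dist = v0:inf,v1:inf,v2:inf,v3:inf,v4:13,v5:inf,v6:0,v7:inf
step 2: dist = v0:inf,v1:inf,v2:inf,v3:inf,v4:13,v5:27,v6:0,v7:inf
step 3: dist = v0:inf,v1:inf,v2:inf,v3:inf,v4:13,v5:27,v6:0,v7:inf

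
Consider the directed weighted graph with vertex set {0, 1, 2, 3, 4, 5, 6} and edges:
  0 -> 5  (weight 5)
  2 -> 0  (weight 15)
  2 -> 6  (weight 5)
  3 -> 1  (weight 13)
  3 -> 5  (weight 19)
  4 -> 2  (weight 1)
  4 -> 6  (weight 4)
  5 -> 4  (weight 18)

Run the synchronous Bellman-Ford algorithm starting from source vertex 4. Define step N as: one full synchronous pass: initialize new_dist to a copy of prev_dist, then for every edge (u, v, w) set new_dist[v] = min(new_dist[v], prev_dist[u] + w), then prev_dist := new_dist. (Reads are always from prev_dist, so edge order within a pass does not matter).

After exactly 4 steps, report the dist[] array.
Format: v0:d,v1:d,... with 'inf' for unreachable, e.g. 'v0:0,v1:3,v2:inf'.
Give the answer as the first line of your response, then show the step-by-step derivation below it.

v0:16,v1:inf,v2:1,v3:inf,v4:0,v5:21,v6:4

step 1: dist = v0:inf,v1:inf,v2:1,v3:inf,v4:0,v5:inf,v6:4
step 2: dist = v0:16,v1:inf,v2:1,v3:inf,v4:0,v5:inf,v6:4
step 3: dist = v0:16,v1:inf,v2:1,v3:inf,v4:0,v5:21,v6:4
step 4: dist = v0:16,v1:inf,v2:1,v3:inf,v4:0,v5:21,v6:4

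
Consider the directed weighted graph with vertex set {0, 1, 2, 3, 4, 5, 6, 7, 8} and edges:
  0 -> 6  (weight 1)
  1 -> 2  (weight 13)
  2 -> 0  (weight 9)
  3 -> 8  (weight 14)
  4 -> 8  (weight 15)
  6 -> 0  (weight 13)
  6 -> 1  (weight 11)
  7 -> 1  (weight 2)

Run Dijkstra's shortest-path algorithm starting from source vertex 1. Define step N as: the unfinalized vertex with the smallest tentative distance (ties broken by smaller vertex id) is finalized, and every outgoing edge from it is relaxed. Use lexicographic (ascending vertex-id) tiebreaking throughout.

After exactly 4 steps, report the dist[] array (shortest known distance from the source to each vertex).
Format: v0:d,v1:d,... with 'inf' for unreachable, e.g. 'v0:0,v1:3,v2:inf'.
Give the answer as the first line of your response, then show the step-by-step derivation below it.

v0:22,v1:0,v2:13,v3:inf,v4:inf,v5:inf,v6:23,v7:inf,v8:inf

step 1: dist = v0:inf,v1:0,v2:13,v3:inf,v4:inf,v5:inf,v6:inf,v7:inf,v8:inf
step 2: dist = v0:22,v1:0,v2:13,v3:inf,v4:inf,v5:inf,v6:inf,v7:inf,v8:inf
step 3: dist = v0:22,v1:0,v2:13,v3:inf,v4:inf,v5:inf,v6:23,v7:inf,v8:inf
step 4: dist = v0:22,v1:0,v2:13,v3:inf,v4:inf,v5:inf,v6:23,v7:inf,v8:inf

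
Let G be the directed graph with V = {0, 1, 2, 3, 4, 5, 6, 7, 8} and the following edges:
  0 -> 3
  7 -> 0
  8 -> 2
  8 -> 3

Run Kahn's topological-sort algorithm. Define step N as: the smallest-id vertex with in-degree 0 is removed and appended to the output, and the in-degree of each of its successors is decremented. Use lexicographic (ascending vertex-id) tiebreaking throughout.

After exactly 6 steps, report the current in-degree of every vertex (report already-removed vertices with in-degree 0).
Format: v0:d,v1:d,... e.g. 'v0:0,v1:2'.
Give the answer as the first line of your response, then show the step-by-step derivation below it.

v0:0,v1:0,v2:1,v3:1,v4:0,v5:0,v6:0,v7:0,v8:0

step 1: output 1; order=[1]; indeg=(1,0,1,2,0,0,0,0,0)
step 2: output 4; order=[1,4]; indeg=(1,0,1,2,0,0,0,0,0)
step 3: output 5; order=[1,4,5]; indeg=(1,0,1,2,0,0,0,0,0)
step 4: output 6; order=[1,4,5,6]; indeg=(1,0,1,2,0,0,0,0,0)
step 5: output 7; order=[1,4,5,6,7]; indeg=(0,0,1,2,0,0,0,0,0)
step 6: output 0; order=[1,4,5,6,7,0]; indeg=(0,0,1,1,0,0,0,0,0)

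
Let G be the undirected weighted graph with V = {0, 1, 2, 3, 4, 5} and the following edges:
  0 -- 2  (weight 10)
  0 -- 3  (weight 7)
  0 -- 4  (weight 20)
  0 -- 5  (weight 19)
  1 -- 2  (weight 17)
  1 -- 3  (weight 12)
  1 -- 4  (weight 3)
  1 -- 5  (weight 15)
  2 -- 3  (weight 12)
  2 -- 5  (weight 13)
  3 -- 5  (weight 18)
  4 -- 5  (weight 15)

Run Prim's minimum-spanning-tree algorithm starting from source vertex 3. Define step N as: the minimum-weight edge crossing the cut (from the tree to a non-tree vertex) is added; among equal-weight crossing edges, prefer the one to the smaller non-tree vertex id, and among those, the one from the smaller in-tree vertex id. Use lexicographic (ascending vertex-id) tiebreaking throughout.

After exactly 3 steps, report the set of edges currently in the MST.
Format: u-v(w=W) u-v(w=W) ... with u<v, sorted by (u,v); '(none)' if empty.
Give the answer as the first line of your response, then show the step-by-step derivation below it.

0-2(w=10) 0-3(w=7) 1-3(w=12)

step 1: add edge 0-3 (w=7); MST = {0-3(w=7)}
step 2: add edge 0-2 (w=10); MST = {0-2(w=10) 0-3(w=7)}
step 3: add edge 1-3 (w=12); MST = {0-2(w=10) 0-3(w=7) 1-3(w=12)}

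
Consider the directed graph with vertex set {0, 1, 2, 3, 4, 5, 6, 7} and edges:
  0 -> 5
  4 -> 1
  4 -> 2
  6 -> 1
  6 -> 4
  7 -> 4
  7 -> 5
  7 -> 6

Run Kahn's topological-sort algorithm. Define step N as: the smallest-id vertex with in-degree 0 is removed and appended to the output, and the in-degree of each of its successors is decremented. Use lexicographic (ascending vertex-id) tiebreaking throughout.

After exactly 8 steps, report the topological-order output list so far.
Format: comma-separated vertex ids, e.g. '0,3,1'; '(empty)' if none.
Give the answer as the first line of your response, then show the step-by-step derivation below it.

0,3,7,5,6,4,1,2

step 1: output 0; order=[0]; indeg=(0,2,1,0,2,1,1,0)
step 2: output 3; order=[0,3]; indeg=(0,2,1,0,2,1,1,0)
step 3: output 7; order=[0,3,7]; indeg=(0,2,1,0,1,0,0,0)
step 4: output 5; order=[0,3,7,5]; indeg=(0,2,1,0,1,0,0,0)
step 5: output 6; order=[0,3,7,5,6]; indeg=(0,1,1,0,0,0,0,0)
step 6: output 4; order=[0,3,7,5,6,4]; indeg=(0,0,0,0,0,0,0,0)
step 7: output 1; order=[0,3,7,5,6,4,1]; indeg=(0,0,0,0,0,0,0,0)
step 8: output 2; order=[0,3,7,5,6,4,1,2]; indeg=(0,0,0,0,0,0,0,0)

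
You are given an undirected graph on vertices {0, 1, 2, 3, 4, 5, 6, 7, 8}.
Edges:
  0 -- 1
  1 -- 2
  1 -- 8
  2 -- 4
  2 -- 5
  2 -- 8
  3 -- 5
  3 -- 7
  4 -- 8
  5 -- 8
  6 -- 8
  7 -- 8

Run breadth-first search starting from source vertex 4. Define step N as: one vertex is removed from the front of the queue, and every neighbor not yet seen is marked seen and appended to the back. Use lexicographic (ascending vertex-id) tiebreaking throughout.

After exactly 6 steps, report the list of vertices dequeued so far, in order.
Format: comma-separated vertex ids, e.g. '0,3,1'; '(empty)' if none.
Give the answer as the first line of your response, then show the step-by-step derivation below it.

4,2,8,1,5,6

step 1: dequeue 4; queue=[2,8]; order=4
step 2: dequeue 2; queue=[8,1,5]; order=4,2
step 3: dequeue 8; queue=[1,5,6,7]; order=4,2,8
step 4: dequeue 1; queue=[5,6,7,0]; order=4,2,8,1
step 5: dequeue 5; queue=[6,7,0,3]; order=4,2,8,1,5
step 6: dequeue 6; queue=[7,0,3]; order=4,2,8,1,5,6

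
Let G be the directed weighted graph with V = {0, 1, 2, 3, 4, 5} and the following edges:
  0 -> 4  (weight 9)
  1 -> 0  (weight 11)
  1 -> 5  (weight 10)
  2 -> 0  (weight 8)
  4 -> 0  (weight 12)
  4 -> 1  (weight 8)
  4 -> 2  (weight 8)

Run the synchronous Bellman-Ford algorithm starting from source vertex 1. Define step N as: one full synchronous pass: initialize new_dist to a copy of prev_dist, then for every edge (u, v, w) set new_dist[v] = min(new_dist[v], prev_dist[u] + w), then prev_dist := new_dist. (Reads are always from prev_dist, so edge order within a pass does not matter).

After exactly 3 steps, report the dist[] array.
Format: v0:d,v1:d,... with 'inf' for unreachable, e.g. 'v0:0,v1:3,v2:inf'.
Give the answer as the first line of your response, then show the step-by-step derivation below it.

v0:11,v1:0,v2:28,v3:inf,v4:20,v5:10

step 1: dist = v0:11,v1:0,v2:inf,v3:inf,v4:inf,v5:10
step 2: dist = v0:11,v1:0,v2:inf,v3:inf,v4:20,v5:10
step 3: dist = v0:11,v1:0,v2:28,v3:inf,v4:20,v5:10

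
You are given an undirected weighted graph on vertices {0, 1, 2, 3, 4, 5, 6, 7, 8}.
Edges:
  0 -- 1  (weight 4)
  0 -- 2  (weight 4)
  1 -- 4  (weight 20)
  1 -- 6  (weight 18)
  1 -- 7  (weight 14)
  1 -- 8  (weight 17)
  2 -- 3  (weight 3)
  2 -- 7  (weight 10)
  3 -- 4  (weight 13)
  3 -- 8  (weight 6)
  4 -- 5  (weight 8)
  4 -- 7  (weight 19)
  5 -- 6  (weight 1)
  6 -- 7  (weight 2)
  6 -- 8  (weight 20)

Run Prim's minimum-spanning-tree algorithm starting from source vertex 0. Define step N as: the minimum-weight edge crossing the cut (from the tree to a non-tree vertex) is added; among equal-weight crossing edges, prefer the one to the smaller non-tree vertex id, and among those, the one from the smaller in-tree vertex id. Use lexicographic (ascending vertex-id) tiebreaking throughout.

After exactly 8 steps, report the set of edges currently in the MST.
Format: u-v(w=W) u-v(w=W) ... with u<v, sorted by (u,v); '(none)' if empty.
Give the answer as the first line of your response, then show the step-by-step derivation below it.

0-1(w=4) 0-2(w=4) 2-3(w=3) 2-7(w=10) 3-8(w=6) 4-5(w=8) 5-6(w=1) 6-7(w=2)

step 1: add edge 0-1 (w=4); MST = {0-1(w=4)}
step 2: add edge 0-2 (w=4); MST = {0-1(w=4) 0-2(w=4)}
step 3: add edge 2-3 (w=3); MST = {0-1(w=4) 0-2(w=4) 2-3(w=3)}
step 4: add edge 3-8 (w=6); MST = {0-1(w=4) 0-2(w=4) 2-3(w=3) 3-8(w=6)}
step 5: add edge 2-7 (w=10); MST = {0-1(w=4) 0-2(w=4) 2-3(w=3) 2-7(w=10) 3-8(w=6)}
step 6: add edge 6-7 (w=2); MST = {0-1(w=4) 0-2(w=4) 2-3(w=3) 2-7(w=10) 3-8(w=6) 6-7(w=2)}
step 7: add edge 5-6 (w=1); MST = {0-1(w=4) 0-2(w=4) 2-3(w=3) 2-7(w=10) 3-8(w=6) 5-6(w=1) 6-7(w=2)}
step 8: add edge 4-5 (w=8); MST = {0-1(w=4) 0-2(w=4) 2-3(w=3) 2-7(w=10) 3-8(w=6) 4-5(w=8) 5-6(w=1) 6-7(w=2)}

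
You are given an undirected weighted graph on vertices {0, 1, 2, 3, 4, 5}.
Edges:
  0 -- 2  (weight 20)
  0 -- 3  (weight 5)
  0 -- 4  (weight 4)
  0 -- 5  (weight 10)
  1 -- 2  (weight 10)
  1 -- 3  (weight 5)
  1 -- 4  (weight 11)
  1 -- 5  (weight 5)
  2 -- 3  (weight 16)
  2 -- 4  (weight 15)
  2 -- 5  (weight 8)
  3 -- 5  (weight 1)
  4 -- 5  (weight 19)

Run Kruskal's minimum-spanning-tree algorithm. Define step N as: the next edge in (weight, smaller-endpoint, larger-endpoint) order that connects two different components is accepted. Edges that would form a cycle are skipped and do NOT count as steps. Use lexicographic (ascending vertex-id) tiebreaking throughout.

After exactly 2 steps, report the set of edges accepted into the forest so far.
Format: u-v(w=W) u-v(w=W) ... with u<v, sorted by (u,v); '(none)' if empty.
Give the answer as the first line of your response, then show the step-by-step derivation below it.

0-4(w=4) 3-5(w=1)

step 1: add edge 3-5 (w=1); MST = {3-5(w=1)}
step 2: add edge 0-4 (w=4); MST = {0-4(w=4) 3-5(w=1)}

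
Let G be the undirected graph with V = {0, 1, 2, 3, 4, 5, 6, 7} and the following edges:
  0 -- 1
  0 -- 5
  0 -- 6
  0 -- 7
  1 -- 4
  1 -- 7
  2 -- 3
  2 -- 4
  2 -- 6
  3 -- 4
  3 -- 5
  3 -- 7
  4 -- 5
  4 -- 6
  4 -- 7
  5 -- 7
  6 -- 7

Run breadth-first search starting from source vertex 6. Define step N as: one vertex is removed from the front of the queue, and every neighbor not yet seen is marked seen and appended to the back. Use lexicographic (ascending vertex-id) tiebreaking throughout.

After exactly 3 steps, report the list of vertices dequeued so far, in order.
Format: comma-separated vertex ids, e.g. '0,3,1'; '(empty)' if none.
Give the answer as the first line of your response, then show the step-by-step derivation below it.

6,0,2

step 1: dequeue 6; queue=[0,2,4,7]; order=6
step 2: dequeue 0; queue=[2,4,7,1,5]; order=6,0
step 3: dequeue 2; queue=[4,7,1,5,3]; order=6,0,2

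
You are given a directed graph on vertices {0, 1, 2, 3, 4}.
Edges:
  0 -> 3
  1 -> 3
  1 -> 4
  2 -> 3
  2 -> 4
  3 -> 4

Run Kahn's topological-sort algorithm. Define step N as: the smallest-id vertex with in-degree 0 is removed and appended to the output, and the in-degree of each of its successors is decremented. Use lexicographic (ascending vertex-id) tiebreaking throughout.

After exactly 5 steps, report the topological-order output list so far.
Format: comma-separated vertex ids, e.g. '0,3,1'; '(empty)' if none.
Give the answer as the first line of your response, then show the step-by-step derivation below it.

0,1,2,3,4

step 1: output 0; order=[0]; indeg=(0,0,0,2,3)
step 2: output 1; order=[0,1]; indeg=(0,0,0,1,2)
step 3: output 2; order=[0,1,2]; indeg=(0,0,0,0,1)
step 4: output 3; order=[0,1,2,3]; indeg=(0,0,0,0,0)
step 5: output 4; order=[0,1,2,3,4]; indeg=(0,0,0,0,0)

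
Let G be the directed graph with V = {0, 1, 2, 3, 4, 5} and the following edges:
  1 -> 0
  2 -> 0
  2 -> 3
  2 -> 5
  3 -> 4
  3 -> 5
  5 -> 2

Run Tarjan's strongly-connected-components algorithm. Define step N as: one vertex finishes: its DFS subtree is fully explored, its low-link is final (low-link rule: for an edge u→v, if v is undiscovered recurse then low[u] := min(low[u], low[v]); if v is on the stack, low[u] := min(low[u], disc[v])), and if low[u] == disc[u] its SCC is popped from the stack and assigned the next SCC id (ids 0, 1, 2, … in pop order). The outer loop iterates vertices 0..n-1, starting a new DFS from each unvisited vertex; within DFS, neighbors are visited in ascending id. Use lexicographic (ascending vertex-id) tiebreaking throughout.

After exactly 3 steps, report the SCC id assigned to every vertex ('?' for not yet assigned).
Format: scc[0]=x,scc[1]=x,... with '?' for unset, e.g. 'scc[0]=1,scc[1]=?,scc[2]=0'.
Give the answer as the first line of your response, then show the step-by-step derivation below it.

scc[0]=0,scc[1]=1,scc[2]=?,scc[3]=?,scc[4]=2,scc[5]=?

step 1: low=(low[0]=0,low[1]=?,low[2]=?,low[3]=?,low[4]=?,low[5]=?); scc=(scc[0]=0,scc[1]=?,scc[2]=?,scc[3]=?,scc[4]=?,scc[5]=?)
step 2: low=(low[0]=0,low[1]=1,low[2]=?,low[3]=?,low[4]=?,low[5]=?); scc=(scc[0]=0,scc[1]=1,scc[2]=?,scc[3]=?,scc[4]=?,scc[5]=?)
step 3: low=(low[0]=0,low[1]=1,low[2]=2,low[3]=3,low[4]=4,low[5]=?); scc=(scc[0]=0,scc[1]=1,scc[2]=?,scc[3]=?,scc[4]=2,scc[5]=?)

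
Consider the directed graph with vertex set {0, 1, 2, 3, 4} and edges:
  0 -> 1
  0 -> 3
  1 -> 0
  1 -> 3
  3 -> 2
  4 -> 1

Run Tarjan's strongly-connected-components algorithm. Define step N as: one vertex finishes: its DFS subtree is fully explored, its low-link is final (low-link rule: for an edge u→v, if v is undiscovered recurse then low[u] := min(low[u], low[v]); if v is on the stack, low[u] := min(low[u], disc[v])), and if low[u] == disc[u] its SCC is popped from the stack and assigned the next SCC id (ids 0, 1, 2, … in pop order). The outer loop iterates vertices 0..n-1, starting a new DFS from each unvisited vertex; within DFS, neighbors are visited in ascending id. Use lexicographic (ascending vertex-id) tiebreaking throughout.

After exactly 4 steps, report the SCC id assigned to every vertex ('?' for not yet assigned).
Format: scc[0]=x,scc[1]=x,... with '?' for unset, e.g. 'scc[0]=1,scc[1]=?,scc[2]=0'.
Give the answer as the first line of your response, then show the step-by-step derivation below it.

scc[0]=2,scc[1]=2,scc[2]=0,scc[3]=1,scc[4]=?

step 1: low=(low[0]=0,low[1]=0,low[2]=3,low[3]=2,low[4]=?); scc=(scc[0]=?,scc[1]=?,scc[2]=0,scc[3]=?,scc[4]=?)
step 2: low=(low[0]=0,low[1]=0,low[2]=3,low[3]=2,low[4]=?); scc=(scc[0]=?,scc[1]=?,scc[2]=0,scc[3]=1,scc[4]=?)
step 3: low=(low[0]=0,low[1]=0,low[2]=3,low[3]=2,low[4]=?); scc=(scc[0]=?,scc[1]=?,scc[2]=0,scc[3]=1,scc[4]=?)
step 4: low=(low[0]=0,low[1]=0,low[2]=3,low[3]=2,low[4]=?); scc=(scc[0]=2,scc[1]=2,scc[2]=0,scc[3]=1,scc[4]=?)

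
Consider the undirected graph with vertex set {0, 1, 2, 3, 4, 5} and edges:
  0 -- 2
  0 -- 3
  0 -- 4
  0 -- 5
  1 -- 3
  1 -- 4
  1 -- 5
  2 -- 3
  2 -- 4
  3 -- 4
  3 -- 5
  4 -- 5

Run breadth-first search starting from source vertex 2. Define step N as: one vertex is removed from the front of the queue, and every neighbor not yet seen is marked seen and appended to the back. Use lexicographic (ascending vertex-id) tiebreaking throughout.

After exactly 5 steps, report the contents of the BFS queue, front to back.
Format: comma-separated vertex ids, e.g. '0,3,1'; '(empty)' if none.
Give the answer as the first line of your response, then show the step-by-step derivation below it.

1

step 1: dequeue 2; queue=[0,3,4]; order=2
step 2: dequeue 0; queue=[3,4,5]; order=2,0
step 3: dequeue 3; queue=[4,5,1]; order=2,0,3
step 4: dequeue 4; queue=[5,1]; order=2,0,3,4
step 5: dequeue 5; queue=[1]; order=2,0,3,4,5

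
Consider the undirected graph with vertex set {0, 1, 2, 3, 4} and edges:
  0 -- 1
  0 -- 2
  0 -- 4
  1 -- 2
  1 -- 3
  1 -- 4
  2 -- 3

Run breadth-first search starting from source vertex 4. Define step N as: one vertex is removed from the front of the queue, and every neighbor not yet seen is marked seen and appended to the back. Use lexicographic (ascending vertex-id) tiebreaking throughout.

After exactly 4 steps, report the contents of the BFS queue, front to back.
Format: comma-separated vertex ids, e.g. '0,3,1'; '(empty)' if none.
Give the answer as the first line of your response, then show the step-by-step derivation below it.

3

step 1: dequeue 4; queue=[0,1]; order=4
step 2: dequeue 0; queue=[1,2]; order=4,0
step 3: dequeue 1; queue=[2,3]; order=4,0,1
step 4: dequeue 2; queue=[3]; order=4,0,1,2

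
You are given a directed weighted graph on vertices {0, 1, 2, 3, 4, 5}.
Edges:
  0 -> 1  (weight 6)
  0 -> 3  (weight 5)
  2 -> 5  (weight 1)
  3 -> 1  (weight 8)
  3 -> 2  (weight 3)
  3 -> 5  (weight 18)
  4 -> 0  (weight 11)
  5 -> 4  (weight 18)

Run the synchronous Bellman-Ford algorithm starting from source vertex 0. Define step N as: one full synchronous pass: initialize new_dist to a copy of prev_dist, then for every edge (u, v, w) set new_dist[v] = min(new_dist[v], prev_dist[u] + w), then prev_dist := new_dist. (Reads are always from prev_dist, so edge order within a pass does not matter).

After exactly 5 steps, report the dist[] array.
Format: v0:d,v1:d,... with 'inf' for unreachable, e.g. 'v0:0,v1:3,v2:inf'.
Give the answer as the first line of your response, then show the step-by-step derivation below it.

v0:0,v1:6,v2:8,v3:5,v4:27,v5:9

step 1: dist = v0:0,v1:6,v2:inf,v3:5,v4:inf,v5:inf
step 2: dist = v0:0,v1:6,v2:8,v3:5,v4:inf,v5:23
step 3: dist = v0:0,v1:6,v2:8,v3:5,v4:41,v5:9
step 4: dist = v0:0,v1:6,v2:8,v3:5,v4:27,v5:9
step 5: dist = v0:0,v1:6,v2:8,v3:5,v4:27,v5:9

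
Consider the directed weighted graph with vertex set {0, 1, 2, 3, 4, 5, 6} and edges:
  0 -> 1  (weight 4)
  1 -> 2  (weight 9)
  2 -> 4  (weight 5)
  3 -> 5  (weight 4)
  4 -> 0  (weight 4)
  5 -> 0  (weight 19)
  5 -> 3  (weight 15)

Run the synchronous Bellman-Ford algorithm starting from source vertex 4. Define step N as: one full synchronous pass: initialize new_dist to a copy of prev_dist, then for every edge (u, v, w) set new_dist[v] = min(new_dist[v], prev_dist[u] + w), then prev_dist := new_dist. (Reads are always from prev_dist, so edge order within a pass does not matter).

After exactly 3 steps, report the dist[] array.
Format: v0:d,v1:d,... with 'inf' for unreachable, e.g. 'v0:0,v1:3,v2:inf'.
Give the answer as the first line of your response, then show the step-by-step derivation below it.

v0:4,v1:8,v2:17,v3:inf,v4:0,v5:inf,v6:inf

step 1: dist = v0:4,v1:inf,v2:inf,v3:inf,v4:0,v5:inf,v6:inf
step 2: dist = v0:4,v1:8,v2:inf,v3:inf,v4:0,v5:inf,v6:inf
step 3: dist = v0:4,v1:8,v2:17,v3:inf,v4:0,v5:inf,v6:inf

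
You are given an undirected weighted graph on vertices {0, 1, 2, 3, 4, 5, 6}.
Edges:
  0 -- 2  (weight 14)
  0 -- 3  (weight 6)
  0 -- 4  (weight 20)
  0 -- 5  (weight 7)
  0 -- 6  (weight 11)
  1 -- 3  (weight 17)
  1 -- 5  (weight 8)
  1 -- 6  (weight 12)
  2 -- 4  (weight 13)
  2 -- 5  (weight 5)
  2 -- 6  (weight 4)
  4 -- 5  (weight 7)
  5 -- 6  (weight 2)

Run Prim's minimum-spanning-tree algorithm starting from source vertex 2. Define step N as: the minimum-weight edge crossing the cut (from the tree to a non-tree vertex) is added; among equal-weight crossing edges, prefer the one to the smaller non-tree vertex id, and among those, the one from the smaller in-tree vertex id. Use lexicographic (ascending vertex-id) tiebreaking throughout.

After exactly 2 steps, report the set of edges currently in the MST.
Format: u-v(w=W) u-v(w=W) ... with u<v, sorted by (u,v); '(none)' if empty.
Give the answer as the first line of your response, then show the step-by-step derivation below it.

2-6(w=4) 5-6(w=2)

step 1: add edge 2-6 (w=4); MST = {2-6(w=4)}
step 2: add edge 5-6 (w=2); MST = {2-6(w=4) 5-6(w=2)}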